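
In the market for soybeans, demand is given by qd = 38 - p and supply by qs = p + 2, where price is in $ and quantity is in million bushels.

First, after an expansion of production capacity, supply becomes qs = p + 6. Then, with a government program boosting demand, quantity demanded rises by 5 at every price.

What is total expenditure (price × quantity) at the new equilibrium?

453.25

Solve the original market: 38 - p = p + 2, hence p = 18 and q = 20.
The shock moves the curves to qd = 43 - p and qs = p + 6.
Clearing the new market: 43 - p = p + 6, so p = 18.5 and q = 24.5.
New expenditure = 18.5 × 24.5 = 453.25.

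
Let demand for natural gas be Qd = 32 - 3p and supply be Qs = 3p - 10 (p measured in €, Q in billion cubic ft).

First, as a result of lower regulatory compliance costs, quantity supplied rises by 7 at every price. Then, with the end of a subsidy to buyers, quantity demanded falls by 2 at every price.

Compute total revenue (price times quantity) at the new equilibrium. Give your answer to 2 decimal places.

Original equilibrium: 32 - 3p = 3p - 10 gives 42 = 6p, so p = 7 and Q = 11.
After the shift, demand is Qd = 30 - 3p and supply is Qs = 3p - 3.
Setting them equal: 30 - 3p = 3p - 3 → 33 = 6p, so p = 5.5 and Q = 13.5.
New expenditure = 5.5 × 13.5 = 74.25.

74.25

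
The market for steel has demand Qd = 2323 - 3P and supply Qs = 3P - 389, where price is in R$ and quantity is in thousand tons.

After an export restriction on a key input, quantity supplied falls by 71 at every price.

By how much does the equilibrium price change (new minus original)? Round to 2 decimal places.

+11.83

Before the shock: 2323 - 3P = 3P - 389 ⇒ 2712 = 6P ⇒ P = 452, Q = 967.
With the change applied: demand Qd = 2323 - 3P, supply Qs = 3P - 460.
New equilibrium: 2323 - 3P = 3P - 460 ⇒ 2783 = 6P ⇒ P = 2783/6 ≈ 463.8333, Q = 931.5.
ΔP = 463.8333 − 452 = +11.83.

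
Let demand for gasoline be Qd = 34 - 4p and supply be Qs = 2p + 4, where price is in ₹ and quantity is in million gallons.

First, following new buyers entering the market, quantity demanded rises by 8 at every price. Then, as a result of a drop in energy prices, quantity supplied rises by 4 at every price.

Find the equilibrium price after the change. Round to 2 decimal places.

Before the shock: 34 - 4p = 2p + 4 ⇒ 30 = 6p ⇒ p = 5, Q = 14.
After the shift, demand is Qd = 42 - 4p and supply is Qs = 2p + 8.
Setting them equal: 42 - 4p = 2p + 8 → 34 = 6p, so p = 17/3 ≈ 5.6667 and Q = 58/3 ≈ 19.3333.

5.67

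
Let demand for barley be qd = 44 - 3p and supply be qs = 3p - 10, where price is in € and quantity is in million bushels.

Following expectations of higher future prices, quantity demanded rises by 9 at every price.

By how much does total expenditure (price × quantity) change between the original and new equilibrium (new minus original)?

Initially, 44 - 3p = 3p - 10, so 54 = 6p and p = 9, q = 17.
With the change applied: demand qd = 53 - 3p, supply qs = 3p - 10.
Setting them equal: 53 - 3p = 3p - 10 → 63 = 6p, so p = 10.5 and q = 21.5.
Expenditure moves from 9×17 = 153 to 10.5×21.5 = 225.75; change = +72.75.

+72.75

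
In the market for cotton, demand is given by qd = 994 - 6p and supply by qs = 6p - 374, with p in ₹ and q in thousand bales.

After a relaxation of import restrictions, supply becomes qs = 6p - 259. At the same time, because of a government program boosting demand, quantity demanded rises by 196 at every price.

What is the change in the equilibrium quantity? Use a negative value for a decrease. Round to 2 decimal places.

Original equilibrium: 994 - 6p = 6p - 374 gives 1368 = 12p, so p = 114 and q = 310.
After the shift, demand is qd = 1190 - 6p and supply is qs = 6p - 259.
Setting them equal: 1190 - 6p = 6p - 259 → 1449 = 12p, so p = 120.75 and q = 465.5.
Δq = 465.5 − 310 = +155.50.

+155.50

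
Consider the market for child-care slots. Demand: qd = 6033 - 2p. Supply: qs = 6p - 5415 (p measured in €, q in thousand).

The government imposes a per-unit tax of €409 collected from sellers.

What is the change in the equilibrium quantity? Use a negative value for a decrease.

Original equilibrium: 6033 - 2p = 6p - 5415 gives 11448 = 8p, so p = 1431 and q = 3171.
Since sellers keep the price net of the tax, the effective supply curve becomes qs = 6p - 7869.
Setting them equal: 6033 - 2p = 6p - 7869 → 13902 = 8p, so p = 1737.75 and q = 2557.5.
Δq = 2557.5 − 3171 = -613.5.

-613.5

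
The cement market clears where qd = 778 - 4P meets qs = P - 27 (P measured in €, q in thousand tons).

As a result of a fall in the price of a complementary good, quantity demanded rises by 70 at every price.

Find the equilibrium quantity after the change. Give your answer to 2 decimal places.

Initially, 778 - 4P = P - 27, so 805 = 5P and P = 161, q = 134.
The new curves are qd = 848 - 4P (demand) and qs = P - 27 (supply).
Setting them equal: 848 - 4P = P - 27 → 875 = 5P, so P = 175 and q = 148.

148.00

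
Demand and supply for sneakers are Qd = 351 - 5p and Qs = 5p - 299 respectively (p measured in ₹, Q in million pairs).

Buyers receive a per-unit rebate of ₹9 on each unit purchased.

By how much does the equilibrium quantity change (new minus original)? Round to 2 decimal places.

Before the shock: 351 - 5p = 5p - 299 ⇒ 650 = 10p ⇒ p = 65, Q = 26.
Since buyers' out-of-pocket price is the market price minus the rebate, the effective demand curve becomes Qd = 396 - 5p.
Equate the new curves: 396 - 5p = 5p - 299, giving 695 = 10p, p = 69.5, Q = 48.5.
ΔQ = 48.5 − 26 = +22.50.

+22.50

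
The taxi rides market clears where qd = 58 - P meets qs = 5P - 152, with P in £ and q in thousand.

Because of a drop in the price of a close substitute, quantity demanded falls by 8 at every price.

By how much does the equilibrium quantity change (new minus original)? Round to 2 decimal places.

-6.67

Original equilibrium: 58 - P = 5P - 152 gives 210 = 6P, so P = 35 and q = 23.
The new curves are qd = 50 - P (demand) and qs = 5P - 152 (supply).
New equilibrium: 50 - P = 5P - 152 ⇒ 202 = 6P ⇒ P = 101/3 ≈ 33.6667, q = 49/3 ≈ 16.3333.
Δq = 16.3333 − 23 = -6.67.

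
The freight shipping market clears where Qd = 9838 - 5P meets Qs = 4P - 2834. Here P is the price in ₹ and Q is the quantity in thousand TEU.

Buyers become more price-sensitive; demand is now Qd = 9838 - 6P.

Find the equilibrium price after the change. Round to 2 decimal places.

Solve the original market: 9838 - 5P = 4P - 2834, hence P = 1408 and Q = 2798.
With the change applied: demand Qd = 9838 - 6P, supply Qs = 4P - 2834.
Equate the new curves: 9838 - 6P = 4P - 2834, giving 12672 = 10P, P = 1267.2, Q = 2234.8.

1267.20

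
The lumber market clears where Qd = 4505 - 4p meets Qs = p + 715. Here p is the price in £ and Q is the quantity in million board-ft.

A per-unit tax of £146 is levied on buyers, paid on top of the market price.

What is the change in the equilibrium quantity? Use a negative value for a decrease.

-116.8

Initially, 4505 - 4p = p + 715, so 3790 = 5p and p = 758, Q = 1473.
Since buyers pay the price plus the tax, the effective demand curve becomes Qd = 3921 - 4p.
Equate the new curves: 3921 - 4p = p + 715, giving 3206 = 5p, p = 641.2, Q = 1356.2.
ΔQ = 1356.2 − 1473 = -116.8.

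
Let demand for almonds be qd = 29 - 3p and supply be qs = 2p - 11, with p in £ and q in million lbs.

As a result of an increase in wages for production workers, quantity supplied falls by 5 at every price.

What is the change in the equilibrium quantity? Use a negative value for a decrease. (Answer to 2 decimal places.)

-3.00

Initially, 29 - 3p = 2p - 11, so 40 = 5p and p = 8, q = 5.
After the shift, demand is qd = 29 - 3p and supply is qs = 2p - 16.
Setting them equal: 29 - 3p = 2p - 16 → 45 = 5p, so p = 9 and q = 2.
Δq = 2 − 5 = -3.00.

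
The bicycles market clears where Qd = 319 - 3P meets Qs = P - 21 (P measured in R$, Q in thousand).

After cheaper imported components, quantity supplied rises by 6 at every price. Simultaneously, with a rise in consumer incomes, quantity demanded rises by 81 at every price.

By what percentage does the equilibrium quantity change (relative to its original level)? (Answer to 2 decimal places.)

Before the shock: 319 - 3P = P - 21 ⇒ 340 = 4P ⇒ P = 85, Q = 64.
With the change applied: demand Qd = 400 - 3P, supply Qs = P - 15.
New equilibrium: 400 - 3P = P - 15 ⇒ 415 = 4P ⇒ P = 103.75, Q = 88.75.
%ΔQ = (88.75 − 64) / 64 × 100 = +38.67%.

+38.67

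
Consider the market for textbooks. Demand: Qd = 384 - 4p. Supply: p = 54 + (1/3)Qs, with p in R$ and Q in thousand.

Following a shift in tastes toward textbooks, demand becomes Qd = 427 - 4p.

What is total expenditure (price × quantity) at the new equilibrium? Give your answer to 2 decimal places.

7608.92

Before the shock: 384 - 4p = 3p - 162 ⇒ 546 = 7p ⇒ p = 78, Q = 72.
With the change applied: demand Qd = 427 - 4p, supply Qs = 3p - 162.
Equate the new curves: 427 - 4p = 3p - 162, giving 589 = 7p, p = 589/7 ≈ 84.1429, Q = 633/7 ≈ 90.4286.
New expenditure = 84.1429 × 90.4286 = 7608.92.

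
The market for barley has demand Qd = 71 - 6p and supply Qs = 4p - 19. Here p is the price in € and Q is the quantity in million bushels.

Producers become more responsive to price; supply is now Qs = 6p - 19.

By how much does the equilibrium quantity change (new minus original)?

Original equilibrium: 71 - 6p = 4p - 19 gives 90 = 10p, so p = 9 and Q = 17.
With the change applied: demand Qd = 71 - 6p, supply Qs = 6p - 19.
Equate the new curves: 71 - 6p = 6p - 19, giving 90 = 12p, p = 7.5, Q = 26.
ΔQ = 26 − 17 = +9.

+9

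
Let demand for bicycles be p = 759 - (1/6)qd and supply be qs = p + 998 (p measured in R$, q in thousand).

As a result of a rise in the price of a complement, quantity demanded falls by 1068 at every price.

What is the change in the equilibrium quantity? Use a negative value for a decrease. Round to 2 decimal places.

Original equilibrium: 4554 - 6p = p + 998 gives 3556 = 7p, so p = 508 and q = 1506.
The new curves are qd = 3486 - 6p (demand) and qs = p + 998 (supply).
Clearing the new market: 3486 - 6p = p + 998, so p = 2488/7 ≈ 355.4286 and q = 9474/7 ≈ 1353.4286.
Δq = 1353.4286 − 1506 = -152.57.

-152.57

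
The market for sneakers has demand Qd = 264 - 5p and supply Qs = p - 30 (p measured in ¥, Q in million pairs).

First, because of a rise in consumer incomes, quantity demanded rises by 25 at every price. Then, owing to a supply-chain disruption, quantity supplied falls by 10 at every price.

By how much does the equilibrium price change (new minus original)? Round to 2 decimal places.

Solve the original market: 264 - 5p = p - 30, hence p = 49 and Q = 19.
The shock moves the curves to Qd = 289 - 5p and Qs = p - 40.
New equilibrium: 289 - 5p = p - 40 ⇒ 329 = 6p ⇒ p = 329/6 ≈ 54.8333, Q = 89/6 ≈ 14.8333.
Δp = 54.8333 − 49 = +5.83.

+5.83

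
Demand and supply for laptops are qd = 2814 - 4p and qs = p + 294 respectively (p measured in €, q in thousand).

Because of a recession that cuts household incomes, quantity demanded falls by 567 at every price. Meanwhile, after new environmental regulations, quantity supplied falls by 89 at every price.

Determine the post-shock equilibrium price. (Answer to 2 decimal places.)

408.40

Before the shock: 2814 - 4p = p + 294 ⇒ 2520 = 5p ⇒ p = 504, q = 798.
The shock moves the curves to qd = 2247 - 4p and qs = p + 205.
New equilibrium: 2247 - 4p = p + 205 ⇒ 2042 = 5p ⇒ p = 408.4, q = 613.4.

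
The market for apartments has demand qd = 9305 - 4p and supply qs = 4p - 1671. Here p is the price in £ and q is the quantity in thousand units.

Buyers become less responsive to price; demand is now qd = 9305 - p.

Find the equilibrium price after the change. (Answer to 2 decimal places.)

2195.20

Solve the original market: 9305 - 4p = 4p - 1671, hence p = 1372 and q = 3817.
The shock moves the curves to qd = 9305 - p and qs = 4p - 1671.
Setting them equal: 9305 - p = 4p - 1671 → 10976 = 5p, so p = 2195.2 and q = 7109.8.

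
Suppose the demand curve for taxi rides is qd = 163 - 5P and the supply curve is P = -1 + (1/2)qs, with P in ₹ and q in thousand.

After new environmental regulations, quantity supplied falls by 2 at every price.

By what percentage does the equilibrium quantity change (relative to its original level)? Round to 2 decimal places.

-2.98

Initially, 163 - 5P = 2P + 2, so 161 = 7P and P = 23, q = 48.
With the change applied: demand qd = 163 - 5P, supply qs = 2P.
Setting them equal: 163 - 5P = 2P → 163 = 7P, so P = 163/7 ≈ 23.2857 and q = 326/7 ≈ 46.5714.
%Δq = (46.5714 − 48) / 48 × 100 = -2.98%.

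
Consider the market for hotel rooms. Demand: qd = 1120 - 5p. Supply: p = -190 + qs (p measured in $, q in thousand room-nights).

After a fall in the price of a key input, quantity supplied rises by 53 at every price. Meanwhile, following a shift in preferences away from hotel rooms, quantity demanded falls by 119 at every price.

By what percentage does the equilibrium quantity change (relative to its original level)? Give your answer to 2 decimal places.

+7.05

Before the shock: 1120 - 5p = p + 190 ⇒ 930 = 6p ⇒ p = 155, q = 345.
The new curves are qd = 1001 - 5p (demand) and qs = p + 243 (supply).
Equate the new curves: 1001 - 5p = p + 243, giving 758 = 6p, p = 379/3 ≈ 126.3333, q = 1108/3 ≈ 369.3333.
%Δq = (369.3333 − 345) / 345 × 100 = +7.05%.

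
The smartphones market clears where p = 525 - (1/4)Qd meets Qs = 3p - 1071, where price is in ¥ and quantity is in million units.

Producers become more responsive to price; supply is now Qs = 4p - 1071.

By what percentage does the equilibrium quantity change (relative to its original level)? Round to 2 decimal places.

Solve the original market: 2100 - 4p = 3p - 1071, hence p = 453 and Q = 288.
The new curves are Qd = 2100 - 4p (demand) and Qs = 4p - 1071 (supply).
Clearing the new market: 2100 - 4p = 4p - 1071, so p = 396.375 and Q = 514.5.
%ΔQ = (514.5 − 288) / 288 × 100 = +78.65%.

+78.65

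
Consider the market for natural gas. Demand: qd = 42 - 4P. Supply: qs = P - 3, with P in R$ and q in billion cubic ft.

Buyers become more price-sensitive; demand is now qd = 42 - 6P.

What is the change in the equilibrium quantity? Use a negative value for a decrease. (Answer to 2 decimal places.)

Original equilibrium: 42 - 4P = P - 3 gives 45 = 5P, so P = 9 and q = 6.
The shock moves the curves to qd = 42 - 6P and qs = P - 3.
Equate the new curves: 42 - 6P = P - 3, giving 45 = 7P, P = 45/7 ≈ 6.4286, q = 24/7 ≈ 3.4286.
Δq = 3.4286 − 6 = -2.57.

-2.57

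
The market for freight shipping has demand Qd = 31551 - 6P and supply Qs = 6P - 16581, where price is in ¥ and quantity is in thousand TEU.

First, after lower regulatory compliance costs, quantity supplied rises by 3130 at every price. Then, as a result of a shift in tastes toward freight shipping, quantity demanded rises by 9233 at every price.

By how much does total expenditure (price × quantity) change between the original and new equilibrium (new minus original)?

Solve the original market: 31551 - 6P = 6P - 16581, hence P = 4011 and Q = 7485.
The shock moves the curves to Qd = 40784 - 6P and Qs = 6P - 13451.
New equilibrium: 40784 - 6P = 6P - 13451 ⇒ 54235 = 12P ⇒ P = 54235/12 ≈ 4519.5833, Q = 13666.5.
Expenditure moves from 4011×7485 = 30022335 to 4519.5833×13666.5 = 61766885.625; change = +31744550.625.

+31744550.625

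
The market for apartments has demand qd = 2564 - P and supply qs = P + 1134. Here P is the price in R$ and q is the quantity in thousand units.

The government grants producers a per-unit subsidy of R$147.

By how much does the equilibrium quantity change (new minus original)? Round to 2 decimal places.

Solve the original market: 2564 - P = P + 1134, hence P = 715 and q = 1849.
Since sellers receive the price plus the subsidy, the effective supply curve becomes qs = P + 1281.
Clearing the new market: 2564 - P = P + 1281, so P = 641.5 and q = 1922.5.
Δq = 1922.5 − 1849 = +73.50.

+73.50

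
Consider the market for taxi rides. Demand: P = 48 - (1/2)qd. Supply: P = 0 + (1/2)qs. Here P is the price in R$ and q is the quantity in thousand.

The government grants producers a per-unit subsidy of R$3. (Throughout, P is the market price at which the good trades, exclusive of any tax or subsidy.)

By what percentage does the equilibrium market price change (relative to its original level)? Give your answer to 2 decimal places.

Initially, 96 - 2P = 2P, so 96 = 4P and P = 24, q = 48.
Since sellers receive the price plus the subsidy, the effective supply curve becomes qs = 2P + 6.
Clearing the new market: 96 - 2P = 2P + 6, so P = 22.5 and q = 51.
%ΔP = (22.5 − 24) / 24 × 100 = -6.25%.

-6.25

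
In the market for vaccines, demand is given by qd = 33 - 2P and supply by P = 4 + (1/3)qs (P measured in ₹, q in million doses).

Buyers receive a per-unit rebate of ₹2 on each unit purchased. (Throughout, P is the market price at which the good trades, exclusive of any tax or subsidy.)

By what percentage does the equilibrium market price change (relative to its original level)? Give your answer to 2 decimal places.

+8.89

Solve the original market: 33 - 2P = 3P - 12, hence P = 9 and q = 15.
Since buyers' out-of-pocket price is the market price minus the rebate, the effective demand curve becomes qd = 37 - 2P.
Setting them equal: 37 - 2P = 3P - 12 → 49 = 5P, so P = 9.8 and q = 17.4.
%ΔP = (9.8 − 9) / 9 × 100 = +8.89%.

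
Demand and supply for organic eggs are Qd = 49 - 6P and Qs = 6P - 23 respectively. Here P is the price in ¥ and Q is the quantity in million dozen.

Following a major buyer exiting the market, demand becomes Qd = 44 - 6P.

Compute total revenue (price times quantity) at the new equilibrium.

Solve the original market: 49 - 6P = 6P - 23, hence P = 6 and Q = 13.
The shock moves the curves to Qd = 44 - 6P and Qs = 6P - 23.
New equilibrium: 44 - 6P = 6P - 23 ⇒ 67 = 12P ⇒ P = 67/12 ≈ 5.5833, Q = 10.5.
New expenditure = 5.5833 × 10.5 = 58.625.

58.625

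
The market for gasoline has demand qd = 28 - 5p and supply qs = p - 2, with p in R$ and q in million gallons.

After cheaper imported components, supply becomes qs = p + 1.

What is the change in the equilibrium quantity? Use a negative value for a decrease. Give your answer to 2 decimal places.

Initially, 28 - 5p = p - 2, so 30 = 6p and p = 5, q = 3.
The new curves are qd = 28 - 5p (demand) and qs = p + 1 (supply).
Setting them equal: 28 - 5p = p + 1 → 27 = 6p, so p = 4.5 and q = 5.5.
Δq = 5.5 − 3 = +2.50.

+2.50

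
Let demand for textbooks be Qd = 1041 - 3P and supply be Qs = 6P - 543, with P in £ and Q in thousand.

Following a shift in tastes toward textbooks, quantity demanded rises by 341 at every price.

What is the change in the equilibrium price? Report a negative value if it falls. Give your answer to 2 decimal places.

Initially, 1041 - 3P = 6P - 543, so 1584 = 9P and P = 176, Q = 513.
The new curves are Qd = 1382 - 3P (demand) and Qs = 6P - 543 (supply).
Equate the new curves: 1382 - 3P = 6P - 543, giving 1925 = 9P, P = 1925/9 ≈ 213.8889, Q = 2221/3 ≈ 740.3333.
ΔP = 213.8889 − 176 = +37.89.

+37.89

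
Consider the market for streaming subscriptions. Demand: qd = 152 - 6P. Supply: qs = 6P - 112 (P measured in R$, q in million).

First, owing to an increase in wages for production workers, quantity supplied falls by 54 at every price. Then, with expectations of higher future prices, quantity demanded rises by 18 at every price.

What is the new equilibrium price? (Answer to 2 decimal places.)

28.00

Before the shock: 152 - 6P = 6P - 112 ⇒ 264 = 12P ⇒ P = 22, q = 20.
After the shift, demand is qd = 170 - 6P and supply is qs = 6P - 166.
New equilibrium: 170 - 6P = 6P - 166 ⇒ 336 = 12P ⇒ P = 28, q = 2.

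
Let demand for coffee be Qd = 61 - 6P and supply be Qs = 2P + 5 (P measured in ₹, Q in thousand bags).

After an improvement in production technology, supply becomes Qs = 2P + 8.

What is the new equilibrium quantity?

Initially, 61 - 6P = 2P + 5, so 56 = 8P and P = 7, Q = 19.
The new curves are Qd = 61 - 6P (demand) and Qs = 2P + 8 (supply).
Clearing the new market: 61 - 6P = 2P + 8, so P = 6.625 and Q = 21.25.

21.25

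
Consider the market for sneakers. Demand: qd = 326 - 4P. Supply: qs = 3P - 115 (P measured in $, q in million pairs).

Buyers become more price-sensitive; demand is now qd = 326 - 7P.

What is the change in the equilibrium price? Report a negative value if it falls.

Original equilibrium: 326 - 4P = 3P - 115 gives 441 = 7P, so P = 63 and q = 74.
With the change applied: demand qd = 326 - 7P, supply qs = 3P - 115.
Equate the new curves: 326 - 7P = 3P - 115, giving 441 = 10P, P = 44.1, q = 17.3.
ΔP = 44.1 − 63 = -18.9.

-18.9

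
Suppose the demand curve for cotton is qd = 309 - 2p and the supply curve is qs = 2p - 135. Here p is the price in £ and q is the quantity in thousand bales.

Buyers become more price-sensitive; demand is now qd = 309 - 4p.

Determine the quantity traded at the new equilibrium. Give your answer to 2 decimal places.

13.00

Initially, 309 - 2p = 2p - 135, so 444 = 4p and p = 111, q = 87.
The shock moves the curves to qd = 309 - 4p and qs = 2p - 135.
Clearing the new market: 309 - 4p = 2p - 135, so p = 74 and q = 13.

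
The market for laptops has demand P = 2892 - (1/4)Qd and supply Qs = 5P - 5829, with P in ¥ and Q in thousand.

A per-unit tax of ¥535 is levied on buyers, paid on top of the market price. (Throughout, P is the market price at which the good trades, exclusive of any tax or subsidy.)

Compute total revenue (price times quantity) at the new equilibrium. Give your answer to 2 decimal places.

4487441.58

Initially, 11568 - 4P = 5P - 5829, so 17397 = 9P and P = 1933, Q = 3836.
Since buyers pay the price plus the tax, the effective demand curve becomes Qd = 9428 - 4P.
Equate the new curves: 9428 - 4P = 5P - 5829, giving 15257 = 9P, P = 15257/9 ≈ 1695.2222, Q = 23824/9 ≈ 2647.1111.
New expenditure = 1695.2222 × 2647.1111 = 4487441.58.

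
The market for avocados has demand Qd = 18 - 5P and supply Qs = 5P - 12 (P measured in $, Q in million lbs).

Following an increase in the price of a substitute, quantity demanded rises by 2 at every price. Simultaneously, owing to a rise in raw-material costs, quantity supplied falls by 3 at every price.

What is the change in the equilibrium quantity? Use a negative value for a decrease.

-0.5

Solve the original market: 18 - 5P = 5P - 12, hence P = 3 and Q = 3.
After the shift, demand is Qd = 20 - 5P and supply is Qs = 5P - 15.
Setting them equal: 20 - 5P = 5P - 15 → 35 = 10P, so P = 3.5 and Q = 2.5.
ΔQ = 2.5 − 3 = -0.5.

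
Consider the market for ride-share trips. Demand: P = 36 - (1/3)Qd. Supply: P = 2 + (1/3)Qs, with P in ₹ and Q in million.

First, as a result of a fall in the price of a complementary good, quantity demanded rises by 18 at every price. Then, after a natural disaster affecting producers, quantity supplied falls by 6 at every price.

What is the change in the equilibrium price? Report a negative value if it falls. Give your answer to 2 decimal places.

+4.00

Before the shock: 108 - 3P = 3P - 6 ⇒ 114 = 6P ⇒ P = 19, Q = 51.
After the shift, demand is Qd = 126 - 3P and supply is Qs = 3P - 12.
New equilibrium: 126 - 3P = 3P - 12 ⇒ 138 = 6P ⇒ P = 23, Q = 57.
ΔP = 23 − 19 = +4.00.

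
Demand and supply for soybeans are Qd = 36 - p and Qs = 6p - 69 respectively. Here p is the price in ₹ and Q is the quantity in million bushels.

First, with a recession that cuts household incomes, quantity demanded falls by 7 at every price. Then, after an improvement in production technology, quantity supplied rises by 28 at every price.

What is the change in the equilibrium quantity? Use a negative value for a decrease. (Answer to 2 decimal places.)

Initially, 36 - p = 6p - 69, so 105 = 7p and p = 15, Q = 21.
With the change applied: demand Qd = 29 - p, supply Qs = 6p - 41.
Equate the new curves: 29 - p = 6p - 41, giving 70 = 7p, p = 10, Q = 19.
ΔQ = 19 − 21 = -2.00.

-2.00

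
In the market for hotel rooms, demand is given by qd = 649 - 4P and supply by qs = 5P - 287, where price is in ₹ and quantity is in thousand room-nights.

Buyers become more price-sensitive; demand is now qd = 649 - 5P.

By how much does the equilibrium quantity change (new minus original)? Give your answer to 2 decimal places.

Solve the original market: 649 - 4P = 5P - 287, hence P = 104 and q = 233.
The new curves are qd = 649 - 5P (demand) and qs = 5P - 287 (supply).
Equate the new curves: 649 - 5P = 5P - 287, giving 936 = 10P, P = 93.6, q = 181.
Δq = 181 − 233 = -52.00.

-52.00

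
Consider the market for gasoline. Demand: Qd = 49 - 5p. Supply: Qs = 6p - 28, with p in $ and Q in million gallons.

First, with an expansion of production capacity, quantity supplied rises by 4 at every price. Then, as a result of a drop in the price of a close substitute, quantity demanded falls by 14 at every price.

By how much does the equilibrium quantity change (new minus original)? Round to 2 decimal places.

Original equilibrium: 49 - 5p = 6p - 28 gives 77 = 11p, so p = 7 and Q = 14.
After the shift, demand is Qd = 35 - 5p and supply is Qs = 6p - 24.
New equilibrium: 35 - 5p = 6p - 24 ⇒ 59 = 11p ⇒ p = 59/11 ≈ 5.3636, Q = 90/11 ≈ 8.1818.
ΔQ = 8.1818 − 14 = -5.82.

-5.82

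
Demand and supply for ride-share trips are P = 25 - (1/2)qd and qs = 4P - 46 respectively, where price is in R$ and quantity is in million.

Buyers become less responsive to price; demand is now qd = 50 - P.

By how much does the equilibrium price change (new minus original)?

Solve the original market: 50 - 2P = 4P - 46, hence P = 16 and q = 18.
With the change applied: demand qd = 50 - P, supply qs = 4P - 46.
Equate the new curves: 50 - P = 4P - 46, giving 96 = 5P, P = 19.2, q = 30.8.
ΔP = 19.2 − 16 = +3.2.

+3.2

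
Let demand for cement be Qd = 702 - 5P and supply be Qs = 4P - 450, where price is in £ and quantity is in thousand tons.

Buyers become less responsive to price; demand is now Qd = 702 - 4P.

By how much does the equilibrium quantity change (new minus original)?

+64

Solve the original market: 702 - 5P = 4P - 450, hence P = 128 and Q = 62.
After the shift, demand is Qd = 702 - 4P and supply is Qs = 4P - 450.
New equilibrium: 702 - 4P = 4P - 450 ⇒ 1152 = 8P ⇒ P = 144, Q = 126.
ΔQ = 126 − 62 = +64.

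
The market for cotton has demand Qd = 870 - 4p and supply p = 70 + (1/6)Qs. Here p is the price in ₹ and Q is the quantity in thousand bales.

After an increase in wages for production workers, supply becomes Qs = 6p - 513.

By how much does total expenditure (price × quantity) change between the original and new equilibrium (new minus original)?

Initially, 870 - 4p = 6p - 420, so 1290 = 10p and p = 129, Q = 354.
With the change applied: demand Qd = 870 - 4p, supply Qs = 6p - 513.
Equate the new curves: 870 - 4p = 6p - 513, giving 1383 = 10p, p = 138.3, Q = 316.8.
Expenditure moves from 129×354 = 45666 to 138.3×316.8 = 43813.44; change = -1852.56.

-1852.56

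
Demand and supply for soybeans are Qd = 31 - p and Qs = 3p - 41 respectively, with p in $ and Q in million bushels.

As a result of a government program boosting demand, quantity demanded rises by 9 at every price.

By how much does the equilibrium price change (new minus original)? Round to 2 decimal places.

+2.25

Solve the original market: 31 - p = 3p - 41, hence p = 18 and Q = 13.
The new curves are Qd = 40 - p (demand) and Qs = 3p - 41 (supply).
Clearing the new market: 40 - p = 3p - 41, so p = 20.25 and Q = 19.75.
Δp = 20.25 − 18 = +2.25.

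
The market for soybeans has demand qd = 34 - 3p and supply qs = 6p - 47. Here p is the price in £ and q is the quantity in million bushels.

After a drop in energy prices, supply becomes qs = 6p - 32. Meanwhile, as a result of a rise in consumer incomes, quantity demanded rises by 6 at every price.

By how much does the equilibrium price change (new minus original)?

-1

Solve the original market: 34 - 3p = 6p - 47, hence p = 9 and q = 7.
The new curves are qd = 40 - 3p (demand) and qs = 6p - 32 (supply).
Clearing the new market: 40 - 3p = 6p - 32, so p = 8 and q = 16.
Δp = 8 − 9 = -1.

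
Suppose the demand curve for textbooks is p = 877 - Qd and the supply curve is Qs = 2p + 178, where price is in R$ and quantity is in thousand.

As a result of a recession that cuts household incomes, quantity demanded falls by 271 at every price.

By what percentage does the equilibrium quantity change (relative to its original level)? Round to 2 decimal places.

-28.05

Initially, 877 - p = 2p + 178, so 699 = 3p and p = 233, Q = 644.
With the change applied: demand Qd = 606 - p, supply Qs = 2p + 178.
Clearing the new market: 606 - p = 2p + 178, so p = 428/3 ≈ 142.6667 and Q = 1390/3 ≈ 463.3333.
%ΔQ = (463.3333 − 644) / 644 × 100 = -28.05%.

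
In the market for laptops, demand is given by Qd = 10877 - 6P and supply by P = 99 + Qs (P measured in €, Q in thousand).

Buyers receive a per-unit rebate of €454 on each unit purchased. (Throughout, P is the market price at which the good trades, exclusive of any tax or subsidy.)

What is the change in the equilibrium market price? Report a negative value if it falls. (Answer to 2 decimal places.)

Before the shock: 10877 - 6P = P - 99 ⇒ 10976 = 7P ⇒ P = 1568, Q = 1469.
Since buyers' out-of-pocket price is the market price minus the rebate, the effective demand curve becomes Qd = 13601 - 6P.
Clearing the new market: 13601 - 6P = P - 99, so P = 13700/7 ≈ 1957.1429 and Q = 13007/7 ≈ 1858.1429.
ΔP = 1957.1429 − 1568 = +389.14.

+389.14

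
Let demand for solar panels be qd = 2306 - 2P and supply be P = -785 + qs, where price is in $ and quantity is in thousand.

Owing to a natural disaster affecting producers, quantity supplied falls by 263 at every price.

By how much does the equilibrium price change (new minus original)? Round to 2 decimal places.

+87.67

Before the shock: 2306 - 2P = P + 785 ⇒ 1521 = 3P ⇒ P = 507, q = 1292.
The shock moves the curves to qd = 2306 - 2P and qs = P + 522.
Clearing the new market: 2306 - 2P = P + 522, so P = 1784/3 ≈ 594.6667 and q = 3350/3 ≈ 1116.6667.
ΔP = 594.6667 − 507 = +87.67.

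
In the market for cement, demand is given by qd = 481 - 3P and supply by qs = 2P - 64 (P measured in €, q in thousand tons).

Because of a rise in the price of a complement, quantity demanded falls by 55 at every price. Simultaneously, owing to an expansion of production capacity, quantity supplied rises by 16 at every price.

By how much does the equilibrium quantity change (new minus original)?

Original equilibrium: 481 - 3P = 2P - 64 gives 545 = 5P, so P = 109 and q = 154.
The new curves are qd = 426 - 3P (demand) and qs = 2P - 48 (supply).
Equate the new curves: 426 - 3P = 2P - 48, giving 474 = 5P, P = 94.8, q = 141.6.
Δq = 141.6 − 154 = -12.4.

-12.4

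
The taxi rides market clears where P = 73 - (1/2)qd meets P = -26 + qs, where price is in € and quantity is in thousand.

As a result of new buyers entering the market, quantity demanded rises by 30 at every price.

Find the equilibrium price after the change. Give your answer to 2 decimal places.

Before the shock: 146 - 2P = P + 26 ⇒ 120 = 3P ⇒ P = 40, q = 66.
After the shift, demand is qd = 176 - 2P and supply is qs = P + 26.
Equate the new curves: 176 - 2P = P + 26, giving 150 = 3P, P = 50, q = 76.

50.00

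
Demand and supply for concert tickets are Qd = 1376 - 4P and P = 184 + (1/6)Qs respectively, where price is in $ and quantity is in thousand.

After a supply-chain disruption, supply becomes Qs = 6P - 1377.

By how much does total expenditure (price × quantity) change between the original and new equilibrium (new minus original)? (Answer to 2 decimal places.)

Initially, 1376 - 4P = 6P - 1104, so 2480 = 10P and P = 248, Q = 384.
The shock moves the curves to Qd = 1376 - 4P and Qs = 6P - 1377.
Equate the new curves: 1376 - 4P = 6P - 1377, giving 2753 = 10P, P = 275.3, Q = 274.8.
Expenditure moves from 248×384 = 95232 to 275.3×274.8 = 75652.44; change = -19579.56.

-19579.56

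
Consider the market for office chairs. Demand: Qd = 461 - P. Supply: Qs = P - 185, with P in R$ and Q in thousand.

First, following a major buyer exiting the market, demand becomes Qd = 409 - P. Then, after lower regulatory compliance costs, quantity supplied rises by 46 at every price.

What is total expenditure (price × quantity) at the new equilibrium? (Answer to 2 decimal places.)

36990.00

Initially, 461 - P = P - 185, so 646 = 2P and P = 323, Q = 138.
The new curves are Qd = 409 - P (demand) and Qs = P - 139 (supply).
New equilibrium: 409 - P = P - 139 ⇒ 548 = 2P ⇒ P = 274, Q = 135.
New expenditure = 274 × 135 = 36990.00.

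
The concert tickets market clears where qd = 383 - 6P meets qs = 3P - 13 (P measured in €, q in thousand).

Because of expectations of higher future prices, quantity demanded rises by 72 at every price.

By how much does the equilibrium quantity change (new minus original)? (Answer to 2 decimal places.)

Original equilibrium: 383 - 6P = 3P - 13 gives 396 = 9P, so P = 44 and q = 119.
The new curves are qd = 455 - 6P (demand) and qs = 3P - 13 (supply).
Clearing the new market: 455 - 6P = 3P - 13, so P = 52 and q = 143.
Δq = 143 − 119 = +24.00.

+24.00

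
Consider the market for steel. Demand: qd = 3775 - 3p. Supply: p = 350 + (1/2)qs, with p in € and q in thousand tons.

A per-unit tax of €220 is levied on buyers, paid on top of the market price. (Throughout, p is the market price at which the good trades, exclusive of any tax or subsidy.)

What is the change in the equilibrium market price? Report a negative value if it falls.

-132

Original equilibrium: 3775 - 3p = 2p - 700 gives 4475 = 5p, so p = 895 and q = 1090.
Since buyers pay the price plus the tax, the effective demand curve becomes qd = 3115 - 3p.
Clearing the new market: 3115 - 3p = 2p - 700, so p = 763 and q = 826.
Δp = 763 − 895 = -132.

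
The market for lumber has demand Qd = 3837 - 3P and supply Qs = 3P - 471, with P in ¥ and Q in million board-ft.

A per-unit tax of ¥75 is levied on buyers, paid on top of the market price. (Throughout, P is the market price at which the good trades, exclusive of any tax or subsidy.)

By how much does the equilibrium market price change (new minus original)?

-37.5

Original equilibrium: 3837 - 3P = 3P - 471 gives 4308 = 6P, so P = 718 and Q = 1683.
Since buyers pay the price plus the tax, the effective demand curve becomes Qd = 3612 - 3P.
Equate the new curves: 3612 - 3P = 3P - 471, giving 4083 = 6P, P = 680.5, Q = 1570.5.
ΔP = 680.5 − 718 = -37.5.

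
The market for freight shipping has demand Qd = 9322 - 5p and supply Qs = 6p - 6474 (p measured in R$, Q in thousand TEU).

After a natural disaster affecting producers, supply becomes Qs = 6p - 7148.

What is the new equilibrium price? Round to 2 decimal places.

1497.27

Original equilibrium: 9322 - 5p = 6p - 6474 gives 15796 = 11p, so p = 1436 and Q = 2142.
With the change applied: demand Qd = 9322 - 5p, supply Qs = 6p - 7148.
Clearing the new market: 9322 - 5p = 6p - 7148, so p = 16470/11 ≈ 1497.2727 and Q = 20192/11 ≈ 1835.6364.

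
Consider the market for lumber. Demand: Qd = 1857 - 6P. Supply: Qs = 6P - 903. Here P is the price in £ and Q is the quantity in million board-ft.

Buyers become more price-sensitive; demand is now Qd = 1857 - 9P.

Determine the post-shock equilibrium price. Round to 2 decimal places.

Original equilibrium: 1857 - 6P = 6P - 903 gives 2760 = 12P, so P = 230 and Q = 477.
The new curves are Qd = 1857 - 9P (demand) and Qs = 6P - 903 (supply).
Clearing the new market: 1857 - 9P = 6P - 903, so P = 184 and Q = 201.

184.00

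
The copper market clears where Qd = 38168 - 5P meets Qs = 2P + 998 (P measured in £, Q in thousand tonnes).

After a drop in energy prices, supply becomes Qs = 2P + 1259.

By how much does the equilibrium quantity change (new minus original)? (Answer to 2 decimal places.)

+186.43

Solve the original market: 38168 - 5P = 2P + 998, hence P = 5310 and Q = 11618.
The new curves are Qd = 38168 - 5P (demand) and Qs = 2P + 1259 (supply).
Setting them equal: 38168 - 5P = 2P + 1259 → 36909 = 7P, so P = 36909/7 ≈ 5272.7143 and Q = 82631/7 ≈ 11804.4286.
ΔQ = 11804.4286 − 11618 = +186.43.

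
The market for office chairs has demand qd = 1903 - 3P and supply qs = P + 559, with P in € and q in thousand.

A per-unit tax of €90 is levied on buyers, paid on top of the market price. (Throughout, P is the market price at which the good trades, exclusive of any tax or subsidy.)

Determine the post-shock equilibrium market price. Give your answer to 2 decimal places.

268.50

Initially, 1903 - 3P = P + 559, so 1344 = 4P and P = 336, q = 895.
Since buyers pay the price plus the tax, the effective demand curve becomes qd = 1633 - 3P.
Setting them equal: 1633 - 3P = P + 559 → 1074 = 4P, so P = 268.5 and q = 827.5.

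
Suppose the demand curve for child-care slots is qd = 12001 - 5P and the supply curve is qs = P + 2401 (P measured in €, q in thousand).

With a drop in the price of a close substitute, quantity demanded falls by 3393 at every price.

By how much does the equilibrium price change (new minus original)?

-565.5

Original equilibrium: 12001 - 5P = P + 2401 gives 9600 = 6P, so P = 1600 and q = 4001.
The shock moves the curves to qd = 8608 - 5P and qs = P + 2401.
Setting them equal: 8608 - 5P = P + 2401 → 6207 = 6P, so P = 1034.5 and q = 3435.5.
ΔP = 1034.5 − 1600 = -565.5.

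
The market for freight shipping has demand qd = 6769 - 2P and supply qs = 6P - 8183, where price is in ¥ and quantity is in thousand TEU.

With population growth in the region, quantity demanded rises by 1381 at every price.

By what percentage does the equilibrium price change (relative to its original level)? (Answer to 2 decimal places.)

Solve the original market: 6769 - 2P = 6P - 8183, hence P = 1869 and q = 3031.
With the change applied: demand qd = 8150 - 2P, supply qs = 6P - 8183.
New equilibrium: 8150 - 2P = 6P - 8183 ⇒ 16333 = 8P ⇒ P = 2041.625, q = 4066.75.
%ΔP = (2041.625 − 1869) / 1869 × 100 = +9.24%.

+9.24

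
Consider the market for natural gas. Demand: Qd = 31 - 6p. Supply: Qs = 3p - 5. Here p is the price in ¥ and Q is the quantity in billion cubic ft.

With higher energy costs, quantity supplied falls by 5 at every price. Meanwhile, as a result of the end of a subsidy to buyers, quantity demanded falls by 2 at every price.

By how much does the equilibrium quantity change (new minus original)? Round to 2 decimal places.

-4.00

Solve the original market: 31 - 6p = 3p - 5, hence p = 4 and Q = 7.
The shock moves the curves to Qd = 29 - 6p and Qs = 3p - 10.
Clearing the new market: 29 - 6p = 3p - 10, so p = 13/3 ≈ 4.3333 and Q = 3.
ΔQ = 3 − 7 = -4.00.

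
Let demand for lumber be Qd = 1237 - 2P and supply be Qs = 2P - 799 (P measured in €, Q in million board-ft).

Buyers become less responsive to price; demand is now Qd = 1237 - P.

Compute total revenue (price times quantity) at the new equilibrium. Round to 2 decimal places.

378922.22

Solve the original market: 1237 - 2P = 2P - 799, hence P = 509 and Q = 219.
The shock moves the curves to Qd = 1237 - P and Qs = 2P - 799.
New equilibrium: 1237 - P = 2P - 799 ⇒ 2036 = 3P ⇒ P = 2036/3 ≈ 678.6667, Q = 1675/3 ≈ 558.3333.
New expenditure = 678.6667 × 558.3333 = 378922.22.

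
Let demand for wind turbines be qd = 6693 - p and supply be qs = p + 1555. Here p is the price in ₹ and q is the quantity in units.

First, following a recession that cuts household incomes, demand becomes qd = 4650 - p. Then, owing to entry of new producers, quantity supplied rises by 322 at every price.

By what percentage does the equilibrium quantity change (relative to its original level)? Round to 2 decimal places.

-20.87

Solve the original market: 6693 - p = p + 1555, hence p = 2569 and q = 4124.
With the change applied: demand qd = 4650 - p, supply qs = p + 1877.
Clearing the new market: 4650 - p = p + 1877, so p = 1386.5 and q = 3263.5.
%Δq = (3263.5 − 4124) / 4124 × 100 = -20.87%.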